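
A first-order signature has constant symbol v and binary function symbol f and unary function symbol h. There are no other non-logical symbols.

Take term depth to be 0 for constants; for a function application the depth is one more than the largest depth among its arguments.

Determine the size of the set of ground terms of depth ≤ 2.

13

Let N_k count ground terms of depth at most k. Each non-constant term of depth ≤ k is some function symbol applied to depth-≤(k−1) arguments, giving N_k = 1 + N_{k-1}^2 + N_{k-1}.
N_0 = 1
N_1 = 1 + 1^2 + 1 = 3
N_2 = 1 + 3^2 + 3 = 13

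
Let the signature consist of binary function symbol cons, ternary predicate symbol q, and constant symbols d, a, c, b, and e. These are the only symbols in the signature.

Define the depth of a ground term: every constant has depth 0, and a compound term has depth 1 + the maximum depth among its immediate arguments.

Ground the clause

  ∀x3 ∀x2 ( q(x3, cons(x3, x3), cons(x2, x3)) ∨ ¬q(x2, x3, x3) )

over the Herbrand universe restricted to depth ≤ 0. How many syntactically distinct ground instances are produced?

Ground terms of depth ≤ 0:
  Let N_k = |{terms of depth ≤ k}|. Then N_0 = 5 and N_k = 5 + N_{k-1}^2 for k ≥ 1 (one summand per function symbol, arity giving the exponent).
  N_0 = 5
So there are 5 ground terms available for substitution.
Each of x3, x2 ranges independently over the available ground terms, and distinct assignments produce distinct instances.
Number of ground instances = 5^2 = 25.

25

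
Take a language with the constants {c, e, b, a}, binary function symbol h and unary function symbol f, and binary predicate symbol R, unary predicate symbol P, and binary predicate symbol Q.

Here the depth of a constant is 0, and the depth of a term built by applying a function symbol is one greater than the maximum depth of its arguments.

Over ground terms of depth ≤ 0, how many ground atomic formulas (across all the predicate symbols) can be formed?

First count ground terms of depth ≤ 0.
Let N_k count ground terms of depth at most k. Each non-constant term of depth ≤ k is some function symbol applied to depth-≤(k−1) arguments, giving N_k = 4 + N_{k-1}^2 + N_{k-1}.
N_0 = 4
So |H| = 4.
Each predicate of arity r yields |H|^r ground atoms (one per choice of an r-tuple from H):
  R: 4^2 = 16;  P: 4;  Q: 4^2 = 16
Total ground atoms: 16 + 4 + 16 = 36.

36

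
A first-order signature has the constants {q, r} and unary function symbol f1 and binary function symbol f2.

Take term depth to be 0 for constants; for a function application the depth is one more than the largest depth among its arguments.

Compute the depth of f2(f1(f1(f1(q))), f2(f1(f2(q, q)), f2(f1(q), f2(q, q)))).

depth(f1(q)) = 1 + depth(q) = 1 + 0 = 1
depth(f1(f1(q))) = 1 + depth(f1(q)) = 1 + 1 = 2
depth(f1(f1(f1(q)))) = 1 + depth(f1(f1(q))) = 1 + 2 = 3
depth(f2(q, q)) = 1 + max(0, 0) = 1
depth(f1(f2(q, q))) = 1 + depth(f2(q, q)) = 1 + 1 = 2
depth(f2(f1(q), f2(q, q))) = 1 + max(1, 1) = 2
depth(f2(f1(f2(q, q)), f2(f1(q), f2(q, q)))) = 1 + max(2, 2) = 3
depth(f2(f1(f1(f1(q))), f2(f1(f2(q, q)), f2(f1(q), f2(q, q))))) = 1 + max(3, 3) = 4

4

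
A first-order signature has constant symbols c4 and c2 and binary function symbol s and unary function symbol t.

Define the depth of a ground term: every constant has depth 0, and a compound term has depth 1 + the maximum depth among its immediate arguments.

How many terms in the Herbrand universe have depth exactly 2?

66

Count level by level. With function symbols s/2, t/1, the terms of depth ≤ k are the 2 constants together with each function applied to depth-≤(k−1) tuples, so N_k = 2 + N_{k-1}^2 + N_{k-1}.
N_0 = 2
N_1 = 2 + 2^2 + 2 = 8
N_2 = 2 + 8^2 + 8 = 74
Terms of depth exactly 2: N_2 − N_1 = 74 − 8 = 66.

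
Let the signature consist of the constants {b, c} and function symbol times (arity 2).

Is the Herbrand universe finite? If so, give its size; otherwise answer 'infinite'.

The signature has at least one function symbol (times, arity 2) and at least one constant (b).
Iterating times gives infinitely many distinct ground terms: b, times(b, b), times(times(b, b), times(b, b)), ...
So the Herbrand universe is infinite.

infinite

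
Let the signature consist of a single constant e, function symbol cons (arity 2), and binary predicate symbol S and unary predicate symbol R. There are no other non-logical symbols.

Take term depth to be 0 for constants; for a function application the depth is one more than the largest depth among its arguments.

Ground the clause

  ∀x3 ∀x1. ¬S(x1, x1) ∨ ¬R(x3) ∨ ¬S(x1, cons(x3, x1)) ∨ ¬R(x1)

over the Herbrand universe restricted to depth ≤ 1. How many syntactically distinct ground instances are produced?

4

Ground terms of depth ≤ 1:
  Write N_k for the number of ground terms of depth ≤ k. A term of depth ≤ k is either a constant or a function symbol applied to arguments of depth ≤ k−1, so N_k = 1 + N_{k-1}^2.
  N_0 = 1
  N_1 = 1 + 1^2 = 2
So there are 2 ground terms available for substitution.
Each of x3, x1 ranges independently over the available ground terms, and distinct assignments produce distinct instances.
Number of ground instances = 2^2 = 4.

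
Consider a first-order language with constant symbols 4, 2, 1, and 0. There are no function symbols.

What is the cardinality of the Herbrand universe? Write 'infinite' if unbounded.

4

There are no function symbols, so every ground term is one of the 4 constants.
The Herbrand universe is {4, 2, 1, 0}, which is finite with 4 elements.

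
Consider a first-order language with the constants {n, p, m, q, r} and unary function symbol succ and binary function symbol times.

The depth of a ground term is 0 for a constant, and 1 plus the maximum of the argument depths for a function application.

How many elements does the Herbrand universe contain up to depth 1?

35

Write N_k for the number of ground terms of depth ≤ k. A term of depth ≤ k is either a constant or a function symbol applied to arguments of depth ≤ k−1, so N_k = 5 + N_{k-1} + N_{k-1}^2.
N_0 = 5
N_1 = 5 + 5 + 5^2 = 35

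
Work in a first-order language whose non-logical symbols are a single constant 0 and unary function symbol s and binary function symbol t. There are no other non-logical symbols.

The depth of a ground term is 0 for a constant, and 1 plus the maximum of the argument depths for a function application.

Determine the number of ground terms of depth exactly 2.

10

Let N_k count ground terms of depth at most k. Each non-constant term of depth ≤ k is some function symbol applied to depth-≤(k−1) arguments, giving N_k = 1 + N_{k-1} + N_{k-1}^2.
N_0 = 1
N_1 = 1 + 1 + 1^2 = 3
N_2 = 1 + 3 + 3^2 = 13
Terms of depth exactly 2: N_2 − N_1 = 13 − 3 = 10.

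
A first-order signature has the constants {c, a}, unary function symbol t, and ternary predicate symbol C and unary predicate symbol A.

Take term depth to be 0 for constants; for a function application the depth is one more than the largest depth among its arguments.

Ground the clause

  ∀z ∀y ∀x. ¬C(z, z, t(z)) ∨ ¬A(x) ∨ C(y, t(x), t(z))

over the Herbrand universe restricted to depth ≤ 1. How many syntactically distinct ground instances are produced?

Ground terms of depth ≤ 1:
  If N_k denotes the number of depth-≤k ground terms, the 2 constants give N_0 = 2, and each function symbol of arity r contributes N_{k-1}^r new terms at level k: N_k = 2 + N_{k-1}.
  N_0 = 2
  N_1 = 2 + 2 = 4
  Explicitly: c, a, t(c), t(a).
So there are 4 ground terms available for substitution.
Each of z, y, x ranges independently over the available ground terms, and distinct assignments produce distinct instances.
Number of ground instances = 4^3 = 64.

64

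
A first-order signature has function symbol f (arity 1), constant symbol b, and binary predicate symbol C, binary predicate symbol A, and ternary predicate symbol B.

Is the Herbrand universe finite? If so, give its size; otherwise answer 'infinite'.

infinite

The signature has at least one function symbol (f, arity 1) and at least one constant (b).
Iterating f gives infinitely many distinct ground terms: b, f(b), f(f(b)), ...
So the Herbrand universe is infinite.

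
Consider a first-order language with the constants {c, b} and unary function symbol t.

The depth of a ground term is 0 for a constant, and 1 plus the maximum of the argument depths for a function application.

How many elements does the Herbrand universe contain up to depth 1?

Write N_k for the number of ground terms of depth ≤ k. A term of depth ≤ k is either a constant or a function symbol applied to arguments of depth ≤ k−1, so N_k = 2 + N_{k-1}.
N_0 = 2
N_1 = 2 + 2 = 4
Explicitly: c, b, t(c), t(b).

4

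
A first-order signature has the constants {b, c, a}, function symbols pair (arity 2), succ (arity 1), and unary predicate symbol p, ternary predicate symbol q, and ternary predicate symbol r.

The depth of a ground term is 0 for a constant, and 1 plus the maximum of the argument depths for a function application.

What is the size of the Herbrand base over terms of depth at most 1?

6765

First count ground terms of depth ≤ 1.
Write N_k for the number of ground terms of depth ≤ k. A term of depth ≤ k is either a constant or a function symbol applied to arguments of depth ≤ k−1, so N_k = 3 + N_{k-1}^2 + N_{k-1}.
N_0 = 3
N_1 = 3 + 3^2 + 3 = 15
So |H| = 15.
Each predicate of arity r yields |H|^r ground atoms (one per choice of an r-tuple from H):
  p: 15;  q: 15^3 = 3375;  r: 15^3 = 3375
Total ground atoms: 15 + 3375 + 3375 = 6765.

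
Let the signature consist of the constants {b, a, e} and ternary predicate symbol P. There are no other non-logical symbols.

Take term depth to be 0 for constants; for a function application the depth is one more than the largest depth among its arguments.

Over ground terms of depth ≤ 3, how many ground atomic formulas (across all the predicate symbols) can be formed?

First count ground terms of depth ≤ 3.
With no function symbols every ground term is a constant, so there are exactly 3 ground terms at every depth bound.
N_0 = 3
N_1 = 3
N_2 = 3
N_3 = 3
Explicitly: b, a, e.
So |H| = 3.
For each predicate symbol, the number of ground atoms is |H| raised to its arity; summing:
  P: 3^3 = 27
Total ground atoms: 27.

27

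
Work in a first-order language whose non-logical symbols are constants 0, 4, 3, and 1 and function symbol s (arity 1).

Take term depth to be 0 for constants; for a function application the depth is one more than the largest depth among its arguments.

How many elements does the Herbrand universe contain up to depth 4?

If N_k denotes the number of depth-≤k ground terms, the 4 constants give N_0 = 4, and each function symbol of arity r contributes N_{k-1}^r new terms at level k: N_k = 4 + N_{k-1}.
N_0 = 4
N_1 = 4 + 4 = 8
N_2 = 4 + 8 = 12
N_3 = 4 + 12 = 16
N_4 = 4 + 16 = 20

20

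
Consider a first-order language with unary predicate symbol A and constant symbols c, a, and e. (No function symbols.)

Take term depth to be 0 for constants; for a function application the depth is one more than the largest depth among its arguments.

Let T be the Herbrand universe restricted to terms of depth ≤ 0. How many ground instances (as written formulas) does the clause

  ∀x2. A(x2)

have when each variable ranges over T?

Ground terms of depth ≤ 0:
  With no function symbols every ground term is a constant, so there are exactly 3 ground terms at every depth bound.
  N_0 = 3
  Explicitly: c, a, e.
So there are 3 ground terms available for substitution.
The body mentions the single quantified variable x2; since ground terms form a free algebra, no two substitutions collapse to the same formula.
Number of ground instances = 3.

3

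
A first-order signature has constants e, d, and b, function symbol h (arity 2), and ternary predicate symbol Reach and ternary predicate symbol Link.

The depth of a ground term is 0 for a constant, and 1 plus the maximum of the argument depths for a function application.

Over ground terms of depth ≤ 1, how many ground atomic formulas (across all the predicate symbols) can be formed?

3456

First count ground terms of depth ≤ 1.
If N_k denotes the number of depth-≤k ground terms, the 3 constants give N_0 = 3, and each function symbol of arity r contributes N_{k-1}^r new terms at level k: N_k = 3 + N_{k-1}^2.
N_0 = 3
N_1 = 3 + 3^2 = 12
So |H| = 12.
For each predicate symbol, the number of ground atoms is |H| raised to its arity; summing:
  Reach: 12^3 = 1728;  Link: 12^3 = 1728
Total ground atoms: 1728 + 1728 = 3456.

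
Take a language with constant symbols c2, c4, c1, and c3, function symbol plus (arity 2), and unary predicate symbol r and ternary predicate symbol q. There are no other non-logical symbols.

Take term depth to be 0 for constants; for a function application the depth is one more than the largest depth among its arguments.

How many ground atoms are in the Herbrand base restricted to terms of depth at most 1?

8020

First count ground terms of depth ≤ 1.
Let N_k count ground terms of depth at most k. Each non-constant term of depth ≤ k is some function symbol applied to depth-≤(k−1) arguments, giving N_k = 4 + N_{k-1}^2.
N_0 = 4
N_1 = 4 + 4^2 = 20
So |H| = 20.
A ground atom is a predicate applied to a tuple of terms from H, so the count is the sum over predicates of |H|^arity:
  r: 20;  q: 20^3 = 8000
Total ground atoms: 20 + 8000 = 8020.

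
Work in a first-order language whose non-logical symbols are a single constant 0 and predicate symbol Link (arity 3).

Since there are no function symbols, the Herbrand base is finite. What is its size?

With no function symbols, the Herbrand universe is just the 1 constant.
Ground atoms per predicate: Link: 1^3 = 1.
Herbrand base size = 1 = 1.

1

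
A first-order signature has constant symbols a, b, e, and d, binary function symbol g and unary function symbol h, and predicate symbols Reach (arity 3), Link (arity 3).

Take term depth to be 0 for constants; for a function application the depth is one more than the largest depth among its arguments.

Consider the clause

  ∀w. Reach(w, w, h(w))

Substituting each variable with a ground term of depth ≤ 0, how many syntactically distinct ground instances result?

4

Ground terms of depth ≤ 0:
  Count level by level. With function symbols g/2, h/1, the terms of depth ≤ k are the 4 constants together with each function applied to depth-≤(k−1) tuples, so N_k = 4 + N_{k-1}^2 + N_{k-1}.
  N_0 = 4
So there are 4 ground terms available for substitution.
The clause has 1 distinct variable (w), which appears in the body. In the free term algebra distinct substitutions yield syntactically distinct ground instances.
Number of ground instances = 4.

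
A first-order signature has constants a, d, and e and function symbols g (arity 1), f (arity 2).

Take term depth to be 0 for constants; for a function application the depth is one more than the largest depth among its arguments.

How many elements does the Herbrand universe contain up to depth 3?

59295

Let N_k count ground terms of depth at most k. Each non-constant term of depth ≤ k is some function symbol applied to depth-≤(k−1) arguments, giving N_k = 3 + N_{k-1} + N_{k-1}^2.
N_0 = 3
N_1 = 3 + 3 + 3^2 = 15
N_2 = 3 + 15 + 15^2 = 243
N_3 = 3 + 243 + 243^2 = 59295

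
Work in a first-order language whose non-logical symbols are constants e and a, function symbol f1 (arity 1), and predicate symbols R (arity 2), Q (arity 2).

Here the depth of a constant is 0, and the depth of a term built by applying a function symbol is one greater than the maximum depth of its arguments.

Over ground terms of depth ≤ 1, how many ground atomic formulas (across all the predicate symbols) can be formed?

32

First count ground terms of depth ≤ 1.
Let N_k count ground terms of depth at most k. Each non-constant term of depth ≤ k is some function symbol applied to depth-≤(k−1) arguments, giving N_k = 2 + N_{k-1}.
N_0 = 2
N_1 = 2 + 2 = 4
Explicitly: e, a, f1(e), f1(a).
So |H| = 4.
A ground atom is a predicate applied to a tuple of terms from H, so the count is the sum over predicates of |H|^arity:
  R: 4^2 = 16;  Q: 4^2 = 16
Total ground atoms: 16 + 16 = 32.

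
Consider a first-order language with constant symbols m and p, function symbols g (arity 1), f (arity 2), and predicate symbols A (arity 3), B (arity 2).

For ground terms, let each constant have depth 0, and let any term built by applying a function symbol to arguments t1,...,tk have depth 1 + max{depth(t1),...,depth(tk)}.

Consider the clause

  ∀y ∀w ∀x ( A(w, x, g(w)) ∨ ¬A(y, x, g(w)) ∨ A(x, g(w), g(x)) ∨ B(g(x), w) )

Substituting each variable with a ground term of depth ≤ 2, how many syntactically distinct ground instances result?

Ground terms of depth ≤ 2:
  Let N_k count ground terms of depth at most k. Each non-constant term of depth ≤ k is some function symbol applied to depth-≤(k−1) arguments, giving N_k = 2 + N_{k-1} + N_{k-1}^2.
  N_0 = 2
  N_1 = 2 + 2 + 2^2 = 8
  N_2 = 2 + 8 + 8^2 = 74
So there are 74 ground terms available for substitution.
The clause has 3 distinct variables (y, w, x), each appearing in the body. In the free term algebra distinct substitutions yield syntactically distinct ground instances.
Number of ground instances = 74^3 = 405224.

405224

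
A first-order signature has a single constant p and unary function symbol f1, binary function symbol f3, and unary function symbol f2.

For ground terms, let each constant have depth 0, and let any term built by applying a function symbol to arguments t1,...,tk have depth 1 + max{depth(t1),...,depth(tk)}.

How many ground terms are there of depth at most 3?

676

Let N_k count ground terms of depth at most k. Each non-constant term of depth ≤ k is some function symbol applied to depth-≤(k−1) arguments, giving N_k = 1 + N_{k-1} + N_{k-1}^2 + N_{k-1}.
N_0 = 1
N_1 = 1 + 1 + 1^2 + 1 = 4
N_2 = 1 + 4 + 4^2 + 4 = 25
N_3 = 1 + 25 + 25^2 + 25 = 676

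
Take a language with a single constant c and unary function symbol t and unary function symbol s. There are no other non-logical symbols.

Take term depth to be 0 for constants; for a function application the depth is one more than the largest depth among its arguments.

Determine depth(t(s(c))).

2

depth(s(c)) = 1 + depth(c) = 1 + 0 = 1
depth(t(s(c))) = 1 + depth(s(c)) = 1 + 1 = 2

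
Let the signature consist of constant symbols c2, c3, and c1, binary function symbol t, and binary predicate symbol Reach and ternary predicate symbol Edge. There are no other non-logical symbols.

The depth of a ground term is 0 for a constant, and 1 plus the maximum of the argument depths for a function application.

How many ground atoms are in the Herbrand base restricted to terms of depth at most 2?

3198132

First count ground terms of depth ≤ 2.
Let N_k = |{terms of depth ≤ k}|. Then N_0 = 3 and N_k = 3 + N_{k-1}^2 for k ≥ 1 (one summand per function symbol, arity giving the exponent).
N_0 = 3
N_1 = 3 + 3^2 = 12
N_2 = 3 + 12^2 = 147
So |H| = 147.
Each predicate of arity r yields |H|^r ground atoms (one per choice of an r-tuple from H):
  Reach: 147^2 = 21609;  Edge: 147^3 = 3176523
Total ground atoms: 21609 + 3176523 = 3198132.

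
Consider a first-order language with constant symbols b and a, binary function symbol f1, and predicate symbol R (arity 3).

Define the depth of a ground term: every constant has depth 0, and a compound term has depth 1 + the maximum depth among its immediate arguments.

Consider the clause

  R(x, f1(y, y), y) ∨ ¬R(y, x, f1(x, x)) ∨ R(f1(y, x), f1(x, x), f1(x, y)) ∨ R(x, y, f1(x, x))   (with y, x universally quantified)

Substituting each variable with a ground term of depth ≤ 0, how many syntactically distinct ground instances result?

Ground terms of depth ≤ 0:
  If N_k denotes the number of depth-≤k ground terms, the 2 constants give N_0 = 2, and each function symbol of arity r contributes N_{k-1}^r new terms at level k: N_k = 2 + N_{k-1}^2.
  N_0 = 2
So there are 2 ground terms available for substitution.
There are 2 variables to instantiate (y, x), each occurring in at least one literal, so different choices give different ground instances.
Number of ground instances = 2^2 = 4.

4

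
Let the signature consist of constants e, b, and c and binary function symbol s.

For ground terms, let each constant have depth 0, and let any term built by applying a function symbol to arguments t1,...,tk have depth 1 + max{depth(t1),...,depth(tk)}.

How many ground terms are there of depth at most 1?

12

Write N_k for the number of ground terms of depth ≤ k. A term of depth ≤ k is either a constant or a function symbol applied to arguments of depth ≤ k−1, so N_k = 3 + N_{k-1}^2.
N_0 = 3
N_1 = 3 + 3^2 = 12
Explicitly: e, b, c, s(e, e), s(e, b), s(e, c), s(b, e), s(b, b), s(b, c), s(c, e), s(c, b), s(c, c).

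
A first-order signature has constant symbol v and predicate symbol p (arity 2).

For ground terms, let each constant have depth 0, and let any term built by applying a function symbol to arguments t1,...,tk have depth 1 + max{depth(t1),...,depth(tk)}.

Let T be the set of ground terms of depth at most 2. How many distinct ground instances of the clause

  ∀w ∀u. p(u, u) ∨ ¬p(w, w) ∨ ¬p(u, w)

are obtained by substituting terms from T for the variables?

Ground terms of depth ≤ 2:
  With no function symbols every ground term is a constant, so there is exactly 1 ground term at every depth bound.
  N_0 = 1
  N_1 = 1
  N_2 = 1
So there is exactly 1 ground term available for substitution.
The body mentions every one of the 2 quantified variables; since ground terms form a free algebra, no two substitutions collapse to the same formula.
Number of ground instances = 1^2 = 1.

1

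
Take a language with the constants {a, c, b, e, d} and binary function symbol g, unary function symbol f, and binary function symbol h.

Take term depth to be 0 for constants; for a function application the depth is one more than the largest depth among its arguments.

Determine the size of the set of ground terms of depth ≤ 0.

5

Let N_k = |{terms of depth ≤ k}|. Then N_0 = 5 and N_k = 5 + N_{k-1}^2 + N_{k-1} + N_{k-1}^2 for k ≥ 1 (one summand per function symbol, arity giving the exponent).
N_0 = 5
Explicitly: a, c, b, e, d.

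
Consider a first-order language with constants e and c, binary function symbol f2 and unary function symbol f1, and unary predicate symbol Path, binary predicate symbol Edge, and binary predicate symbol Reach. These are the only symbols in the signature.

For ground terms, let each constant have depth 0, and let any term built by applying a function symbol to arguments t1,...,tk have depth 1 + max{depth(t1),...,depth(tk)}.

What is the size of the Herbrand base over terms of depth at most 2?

11026

First count ground terms of depth ≤ 2.
If N_k denotes the number of depth-≤k ground terms, the 2 constants give N_0 = 2, and each function symbol of arity r contributes N_{k-1}^r new terms at level k: N_k = 2 + N_{k-1}^2 + N_{k-1}.
N_0 = 2
N_1 = 2 + 2^2 + 2 = 8
N_2 = 2 + 8^2 + 8 = 74
So |H| = 74.
For each predicate symbol, the number of ground atoms is |H| raised to its arity; summing:
  Path: 74;  Edge: 74^2 = 5476;  Reach: 74^2 = 5476
Total ground atoms: 74 + 5476 + 5476 = 11026.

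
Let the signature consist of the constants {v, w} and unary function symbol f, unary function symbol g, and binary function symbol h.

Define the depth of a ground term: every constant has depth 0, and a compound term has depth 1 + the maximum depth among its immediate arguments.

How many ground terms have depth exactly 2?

112

Let N_k count ground terms of depth at most k. Each non-constant term of depth ≤ k is some function symbol applied to depth-≤(k−1) arguments, giving N_k = 2 + N_{k-1} + N_{k-1} + N_{k-1}^2.
N_0 = 2
N_1 = 2 + 2 + 2 + 2^2 = 10
N_2 = 2 + 10 + 10 + 10^2 = 122
Terms of depth exactly 2: N_2 − N_1 = 122 − 10 = 112.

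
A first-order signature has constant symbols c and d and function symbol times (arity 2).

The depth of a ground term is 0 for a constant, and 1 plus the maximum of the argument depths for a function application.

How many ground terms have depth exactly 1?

4

Count level by level. With function symbols times/2, the terms of depth ≤ k are the 2 constants together with each function applied to depth-≤(k−1) tuples, so N_k = 2 + N_{k-1}^2.
N_0 = 2
N_1 = 2 + 2^2 = 6
Terms of depth exactly 1: N_1 − N_0 = 6 − 2 = 4.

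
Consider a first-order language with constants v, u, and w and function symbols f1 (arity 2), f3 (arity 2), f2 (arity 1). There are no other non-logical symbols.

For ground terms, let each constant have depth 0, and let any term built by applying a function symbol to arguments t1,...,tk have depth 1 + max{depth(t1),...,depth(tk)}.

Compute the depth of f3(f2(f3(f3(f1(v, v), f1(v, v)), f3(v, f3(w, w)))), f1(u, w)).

depth(f1(v, v)) = 1 + max(0, 0) = 1
depth(f3(f1(v, v), f1(v, v))) = 1 + max(1, 1) = 2
depth(f3(w, w)) = 1 + max(0, 0) = 1
depth(f3(v, f3(w, w))) = 1 + max(0, 1) = 2
depth(f3(f3(f1(v, v), f1(v, v)), f3(v, f3(w, w)))) = 1 + max(2, 2) = 3
depth(f2(f3(f3(f1(v, v), f1(v, v)), f3(v, f3(w, w))))) = 1 + depth(f3(f3(f1(v, v), f1(v, v)), f3(v, f3(w, w)))) = 1 + 3 = 4
depth(f1(u, w)) = 1 + max(0, 0) = 1
depth(f3(f2(f3(f3(f1(v, v), f1(v, v)), f3(v, f3(w, w)))), f1(u, w))) = 1 + max(4, 1) = 5

5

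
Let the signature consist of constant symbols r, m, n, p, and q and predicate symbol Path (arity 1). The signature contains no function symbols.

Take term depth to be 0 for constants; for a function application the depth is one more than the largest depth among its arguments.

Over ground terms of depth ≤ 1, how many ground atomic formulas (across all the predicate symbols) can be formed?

5

First count ground terms of depth ≤ 1.
With no function symbols every ground term is a constant, so there are exactly 5 ground terms at every depth bound.
N_0 = 5
N_1 = 5
So |H| = 5.
Each predicate of arity r yields |H|^r ground atoms (one per choice of an r-tuple from H):
  Path: 5
Total ground atoms: 5.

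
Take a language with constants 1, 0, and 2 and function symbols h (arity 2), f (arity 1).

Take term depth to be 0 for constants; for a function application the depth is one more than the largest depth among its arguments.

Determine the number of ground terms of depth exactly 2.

Write N_k for the number of ground terms of depth ≤ k. A term of depth ≤ k is either a constant or a function symbol applied to arguments of depth ≤ k−1, so N_k = 3 + N_{k-1}^2 + N_{k-1}.
N_0 = 3
N_1 = 3 + 3^2 + 3 = 15
N_2 = 3 + 15^2 + 15 = 243
Terms of depth exactly 2: N_2 − N_1 = 243 − 15 = 228.

228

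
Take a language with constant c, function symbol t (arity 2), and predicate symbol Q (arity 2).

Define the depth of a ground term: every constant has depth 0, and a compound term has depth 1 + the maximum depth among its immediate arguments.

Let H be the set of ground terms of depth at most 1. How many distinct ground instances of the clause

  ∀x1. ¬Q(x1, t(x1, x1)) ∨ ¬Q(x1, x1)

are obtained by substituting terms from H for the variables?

2

Ground terms of depth ≤ 1:
  Let N_k = |{terms of depth ≤ k}|. Then N_0 = 1 and N_k = 1 + N_{k-1}^2 for k ≥ 1 (one summand per function symbol, arity giving the exponent).
  N_0 = 1
  N_1 = 1 + 1^2 = 2
So there are 2 ground terms available for substitution.
The variable x1 ranges independently over the available ground terms, and distinct assignments produce distinct instances.
Number of ground instances = 2.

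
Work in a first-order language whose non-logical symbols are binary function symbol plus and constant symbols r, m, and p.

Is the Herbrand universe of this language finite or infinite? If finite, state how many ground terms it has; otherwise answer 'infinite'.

The signature has at least one function symbol (plus, arity 2) and at least one constant (r).
Iterating plus gives infinitely many distinct ground terms: r, plus(r, r), plus(plus(r, r), plus(r, r)), ...
So the Herbrand universe is infinite.

infinite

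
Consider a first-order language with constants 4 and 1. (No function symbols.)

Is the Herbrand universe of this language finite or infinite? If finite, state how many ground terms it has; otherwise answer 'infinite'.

There are no function symbols, so every ground term is one of the 2 constants.
The Herbrand universe is {4, 1}, which is finite with 2 elements.

2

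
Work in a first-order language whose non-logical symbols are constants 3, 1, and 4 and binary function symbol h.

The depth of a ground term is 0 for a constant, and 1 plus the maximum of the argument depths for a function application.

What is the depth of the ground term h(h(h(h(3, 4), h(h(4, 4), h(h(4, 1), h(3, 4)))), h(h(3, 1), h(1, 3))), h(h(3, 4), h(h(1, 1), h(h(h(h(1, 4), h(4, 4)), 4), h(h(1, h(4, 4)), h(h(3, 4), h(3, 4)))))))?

7

depth(h(3, 4)) = 1 + max(0, 0) = 1
depth(h(4, 4)) = 1 + max(0, 0) = 1
depth(h(4, 1)) = 1 + max(0, 0) = 1
depth(h(h(4, 1), h(3, 4))) = 1 + max(1, 1) = 2
depth(h(h(4, 4), h(h(4, 1), h(3, 4)))) = 1 + max(1, 2) = 3
depth(h(h(3, 4), h(h(4, 4), h(h(4, 1), h(3, 4))))) = 1 + max(1, 3) = 4
depth(h(3, 1)) = 1 + max(0, 0) = 1
depth(h(1, 3)) = 1 + max(0, 0) = 1
depth(h(h(3, 1), h(1, 3))) = 1 + max(1, 1) = 2
depth(h(h(h(3, 4), h(h(4, 4), h(h(4, 1), h(3, 4)))), h(h(3, 1), h(1, 3)))) = 1 + max(4, 2) = 5
depth(h(1, 1)) = 1 + max(0, 0) = 1
depth(h(1, 4)) = 1 + max(0, 0) = 1
depth(h(h(1, 4), h(4, 4))) = 1 + max(1, 1) = 2
depth(h(h(h(1, 4), h(4, 4)), 4)) = 1 + max(2, 0) = 3
depth(h(1, h(4, 4))) = 1 + max(0, 1) = 2
depth(h(h(3, 4), h(3, 4))) = 1 + max(1, 1) = 2
depth(h(h(1, h(4, 4)), h(h(3, 4), h(3, 4)))) = 1 + max(2, 2) = 3
depth(h(h(h(h(1, 4), h(4, 4)), 4), h(h(1, h(4, 4)), h(h(3, 4), h(3, 4))))) = 1 + max(3, 3) = 4
depth(h(h(1, 1), h(h(h(h(1, 4), h(4, 4)), 4), h(h(1, h(4, 4)), h(h(3, 4), h(3, 4)))))) = 1 + max(1, 4) = 5
depth(h(h(3, 4), h(h(1, 1), h(h(h(h(1, 4), h(4, 4)), 4), h(h(1, h(4, 4)), h(h(3, 4), h(3, 4))))))) = 1 + max(1, 5) = 6
depth(h(h(h(h(3, 4), h(h(4, 4), h(h(4, 1), h(3, 4)))), h(h(3, 1), h(1, 3))), h(h(3, 4), h(h(1, 1), h(h(h(h(1, 4), h(4, 4)), 4), h(h(1, h(4, 4)), h(h(3, 4), h(3, 4)))))))) = 1 + max(5, 6) = 7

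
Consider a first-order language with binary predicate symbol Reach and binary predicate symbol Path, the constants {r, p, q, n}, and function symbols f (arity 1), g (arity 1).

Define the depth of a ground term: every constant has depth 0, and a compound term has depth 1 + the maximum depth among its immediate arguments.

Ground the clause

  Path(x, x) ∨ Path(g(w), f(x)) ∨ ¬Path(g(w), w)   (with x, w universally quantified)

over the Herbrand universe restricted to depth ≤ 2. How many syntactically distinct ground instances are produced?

Ground terms of depth ≤ 2:
  Write N_k for the number of ground terms of depth ≤ k. A term of depth ≤ k is either a constant or a function symbol applied to arguments of depth ≤ k−1, so N_k = 4 + N_{k-1} + N_{k-1}.
  N_0 = 4
  N_1 = 4 + 4 + 4 = 12
  N_2 = 4 + 12 + 12 = 28
So there are 28 ground terms available for substitution.
Each of x, w ranges independently over the available ground terms, and distinct assignments produce distinct instances.
Number of ground instances = 28^2 = 784.

784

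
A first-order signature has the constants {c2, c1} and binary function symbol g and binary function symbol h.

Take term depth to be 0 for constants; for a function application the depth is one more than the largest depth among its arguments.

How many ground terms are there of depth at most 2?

If N_k denotes the number of depth-≤k ground terms, the 2 constants give N_0 = 2, and each function symbol of arity r contributes N_{k-1}^r new terms at level k: N_k = 2 + N_{k-1}^2 + N_{k-1}^2.
N_0 = 2
N_1 = 2 + 2^2 + 2^2 = 10
N_2 = 2 + 10^2 + 10^2 = 202

202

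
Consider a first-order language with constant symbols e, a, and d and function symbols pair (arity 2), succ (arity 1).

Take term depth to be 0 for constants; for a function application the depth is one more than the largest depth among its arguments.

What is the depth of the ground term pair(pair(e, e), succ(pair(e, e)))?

depth(pair(e, e)) = 1 + max(0, 0) = 1
depth(succ(pair(e, e))) = 1 + depth(pair(e, e)) = 1 + 1 = 2
depth(pair(pair(e, e), succ(pair(e, e)))) = 1 + max(1, 2) = 3

3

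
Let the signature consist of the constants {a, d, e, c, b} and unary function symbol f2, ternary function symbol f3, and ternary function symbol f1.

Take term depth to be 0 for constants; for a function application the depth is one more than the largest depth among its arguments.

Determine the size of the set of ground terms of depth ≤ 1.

Let N_k count ground terms of depth at most k. Each non-constant term of depth ≤ k is some function symbol applied to depth-≤(k−1) arguments, giving N_k = 5 + N_{k-1} + N_{k-1}^3 + N_{k-1}^3.
N_0 = 5
N_1 = 5 + 5 + 5^3 + 5^3 = 260

260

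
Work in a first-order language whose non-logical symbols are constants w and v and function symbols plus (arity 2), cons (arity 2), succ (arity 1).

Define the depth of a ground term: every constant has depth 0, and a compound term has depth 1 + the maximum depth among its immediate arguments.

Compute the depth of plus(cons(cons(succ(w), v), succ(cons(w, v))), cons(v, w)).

4

depth(succ(w)) = 1 + depth(w) = 1 + 0 = 1
depth(cons(succ(w), v)) = 1 + max(1, 0) = 2
depth(cons(w, v)) = 1 + max(0, 0) = 1
depth(succ(cons(w, v))) = 1 + depth(cons(w, v)) = 1 + 1 = 2
depth(cons(cons(succ(w), v), succ(cons(w, v)))) = 1 + max(2, 2) = 3
depth(cons(v, w)) = 1 + max(0, 0) = 1
depth(plus(cons(cons(succ(w), v), succ(cons(w, v))), cons(v, w))) = 1 + max(3, 1) = 4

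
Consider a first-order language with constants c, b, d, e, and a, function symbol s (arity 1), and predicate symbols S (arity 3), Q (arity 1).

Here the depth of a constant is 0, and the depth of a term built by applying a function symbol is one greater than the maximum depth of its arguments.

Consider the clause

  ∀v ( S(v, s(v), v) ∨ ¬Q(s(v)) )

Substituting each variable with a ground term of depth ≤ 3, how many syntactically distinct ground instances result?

Ground terms of depth ≤ 3:
  Write N_k for the number of ground terms of depth ≤ k. A term of depth ≤ k is either a constant or a function symbol applied to arguments of depth ≤ k−1, so N_k = 5 + N_{k-1}.
  N_0 = 5
  N_1 = 5 + 5 = 10
  N_2 = 5 + 10 = 15
  N_3 = 5 + 15 = 20
So there are 20 ground terms available for substitution.
The clause has 1 distinct variable (v), which appears in the body. In the free term algebra distinct substitutions yield syntactically distinct ground instances.
Number of ground instances = 20.

20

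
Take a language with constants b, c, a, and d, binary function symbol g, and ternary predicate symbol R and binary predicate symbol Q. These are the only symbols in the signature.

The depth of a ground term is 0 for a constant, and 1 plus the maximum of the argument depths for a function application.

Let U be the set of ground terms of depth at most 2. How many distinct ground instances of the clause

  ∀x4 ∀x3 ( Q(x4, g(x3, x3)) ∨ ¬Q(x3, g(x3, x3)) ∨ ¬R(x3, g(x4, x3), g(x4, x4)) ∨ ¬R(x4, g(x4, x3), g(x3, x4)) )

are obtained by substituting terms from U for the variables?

163216

Ground terms of depth ≤ 2:
  Let N_k = |{terms of depth ≤ k}|. Then N_0 = 4 and N_k = 4 + N_{k-1}^2 for k ≥ 1 (one summand per function symbol, arity giving the exponent).
  N_0 = 4
  N_1 = 4 + 4^2 = 20
  N_2 = 4 + 20^2 = 404
So there are 404 ground terms available for substitution.
The clause has 2 distinct variables (x4, x3), each appearing in the body. In the free term algebra distinct substitutions yield syntactically distinct ground instances.
Number of ground instances = 404^2 = 163216.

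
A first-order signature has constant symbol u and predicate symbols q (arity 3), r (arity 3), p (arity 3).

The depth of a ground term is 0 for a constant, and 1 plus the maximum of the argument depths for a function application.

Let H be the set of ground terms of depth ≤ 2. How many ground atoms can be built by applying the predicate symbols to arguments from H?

First count ground terms of depth ≤ 2.
With no function symbols every ground term is a constant, so there is exactly 1 ground term at every depth bound.
N_0 = 1
N_1 = 1
N_2 = 1
Explicitly: u.
So |H| = 1.
Ground atoms are formed by filling each argument slot of a predicate with a term from H, so an r-ary predicate gives |H|^r atoms:
  q: 1^3 = 1;  r: 1^3 = 1;  p: 1^3 = 1
Total ground atoms: 1 + 1 + 1 = 3.

3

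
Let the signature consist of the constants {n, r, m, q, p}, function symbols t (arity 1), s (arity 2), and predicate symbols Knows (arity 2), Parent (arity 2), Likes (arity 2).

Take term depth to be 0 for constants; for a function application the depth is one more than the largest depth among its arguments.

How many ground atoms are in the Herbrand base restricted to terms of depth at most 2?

4800675

First count ground terms of depth ≤ 2.
Count level by level. With function symbols t/1, s/2, the terms of depth ≤ k are the 5 constants together with each function applied to depth-≤(k−1) tuples, so N_k = 5 + N_{k-1} + N_{k-1}^2.
N_0 = 5
N_1 = 5 + 5 + 5^2 = 35
N_2 = 5 + 35 + 35^2 = 1265
So |H| = 1265.
For each predicate symbol, the number of ground atoms is |H| raised to its arity; summing:
  Knows: 1265^2 = 1600225;  Parent: 1265^2 = 1600225;  Likes: 1265^2 = 1600225
Total ground atoms: 1600225 + 1600225 + 1600225 = 4800675.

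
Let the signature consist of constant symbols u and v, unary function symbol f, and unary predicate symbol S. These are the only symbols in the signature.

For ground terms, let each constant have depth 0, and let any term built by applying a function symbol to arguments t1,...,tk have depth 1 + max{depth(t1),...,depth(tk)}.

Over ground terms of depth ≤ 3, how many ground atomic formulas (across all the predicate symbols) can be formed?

8

First count ground terms of depth ≤ 3.
If N_k denotes the number of depth-≤k ground terms, the 2 constants give N_0 = 2, and each function symbol of arity r contributes N_{k-1}^r new terms at level k: N_k = 2 + N_{k-1}.
N_0 = 2
N_1 = 2 + 2 = 4
N_2 = 2 + 4 = 6
N_3 = 2 + 6 = 8
Explicitly: u, v, f(u), f(v), f(f(u)), f(f(v)), f(f(f(u))), f(f(f(v))).
So |H| = 8.
Each predicate of arity r yields |H|^r ground atoms (one per choice of an r-tuple from H):
  S: 8
Total ground atoms: 8.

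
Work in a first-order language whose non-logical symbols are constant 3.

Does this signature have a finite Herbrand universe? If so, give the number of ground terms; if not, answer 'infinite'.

1

There are no function symbols, so the only ground term is the single constant.
The Herbrand universe is {3}, finite with 1 element.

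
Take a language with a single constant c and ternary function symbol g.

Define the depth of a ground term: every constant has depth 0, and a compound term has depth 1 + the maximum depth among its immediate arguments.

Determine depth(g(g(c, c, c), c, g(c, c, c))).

depth(g(c, c, c)) = 1 + max(0, 0, 0) = 1
depth(g(g(c, c, c), c, g(c, c, c))) = 1 + max(1, 0, 1) = 2

2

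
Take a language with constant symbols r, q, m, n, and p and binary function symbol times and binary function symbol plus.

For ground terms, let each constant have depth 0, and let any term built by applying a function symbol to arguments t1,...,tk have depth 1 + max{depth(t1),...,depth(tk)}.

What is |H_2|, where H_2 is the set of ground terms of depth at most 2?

6055

Let N_k = |{terms of depth ≤ k}|. Then N_0 = 5 and N_k = 5 + N_{k-1}^2 + N_{k-1}^2 for k ≥ 1 (one summand per function symbol, arity giving the exponent).
N_0 = 5
N_1 = 5 + 5^2 + 5^2 = 55
N_2 = 5 + 55^2 + 55^2 = 6055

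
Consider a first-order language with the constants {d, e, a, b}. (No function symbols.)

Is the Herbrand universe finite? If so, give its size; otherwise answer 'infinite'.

4

There are no function symbols, so every ground term is one of the 4 constants.
The Herbrand universe is {d, e, a, b}, which is finite with 4 elements.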